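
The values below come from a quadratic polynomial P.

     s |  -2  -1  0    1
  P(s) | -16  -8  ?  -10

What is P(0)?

On equispaced nodes a degree-2 polynomial has vanishing third forward difference, so
  - P(-2) + 3·P(-1) - 3·P(0) + P(1) = 0.
Substituting the known values and solving for P(0):
  -3·P(0) = 18
  P(0) = -6.

-6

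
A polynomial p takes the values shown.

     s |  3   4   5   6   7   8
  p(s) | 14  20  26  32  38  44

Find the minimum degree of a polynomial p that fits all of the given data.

1

Forward differences of the values at s = 3, 4, 5, 6, 7, 8:
  p  : 14  20  26  32  38  44
  Δ  : 6  6  6  6  6
  Δ^2: 0  0  0  0
  Δ^3: 0  0  0
  Δ^4: 0  0
  Δ^5: 0
The first differences are constant (6) and nonzero, while all higher differences vanish, so the minimal degree is 1.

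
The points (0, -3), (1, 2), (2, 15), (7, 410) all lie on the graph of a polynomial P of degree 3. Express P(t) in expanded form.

P(t) = t^3 + t^2 + 3t - 3

Write P(t) = at^3 + bt^2 + ct + d. Substituting each data point gives a linear system:
  d = -3
  a + b + c + d = 2
  8a + 4b + 2c + d = 15
  343a + 49b + 7c + d = 410
Solving the system yields a = 1, b = 1, c = 3, d = -3.
So P(t) = t^3 + t^2 + 3t - 3.
Check: P(7) = 410. ✓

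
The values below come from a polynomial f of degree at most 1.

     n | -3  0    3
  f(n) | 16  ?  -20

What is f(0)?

The 2 known points determine the degree-1 polynomial uniquely.
Write f(n) = an + b. Substituting each data point gives a linear system:
  -3a + b = 16
  3a + b = -20
Solving the system yields a = -6, b = -2.
So f(n) = -6n - 2.
Then f(0) = -2.

-2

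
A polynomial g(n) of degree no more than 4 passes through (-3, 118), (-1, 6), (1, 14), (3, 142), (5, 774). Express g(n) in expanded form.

Write g(n) = an^4 + bn^3 + cn^2 + dn + e. Substituting each data point gives a linear system:
  81a - 27b + 9c - 3d + e = 118
  a - b + c - d + e = 6
  a + b + c + d + e = 14
  81a + 27b + 9c + 3d + e = 142
  625a + 125b + 25c + 5d + e = 774
Solving the system yields a = 1, b = 0, c = 5, d = 4, e = 4.
So g(n) = n^4 + 5n^2 + 4n + 4.
Check: g(-3) = 118. ✓

g(n) = n^4 + 5n^2 + 4n + 4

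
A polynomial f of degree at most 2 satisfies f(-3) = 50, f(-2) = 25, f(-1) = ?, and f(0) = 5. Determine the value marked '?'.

10

On equispaced nodes a degree-2 polynomial has vanishing third forward difference, so
  - f(-3) + 3·f(-2) - 3·f(-1) + f(0) = 0.
Substituting the known values and solving for f(-1):
  -3·f(-1) = -30
  f(-1) = 10.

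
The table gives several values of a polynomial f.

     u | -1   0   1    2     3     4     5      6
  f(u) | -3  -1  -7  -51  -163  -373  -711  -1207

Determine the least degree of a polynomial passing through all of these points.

3

Forward differences of the values at u = -1, 0, 1, 2, 3, 4, 5, 6:
  f  : -3  -1  -7  -51  -163  -373  -711  -1207
  Δ  : 2  -6  -44  -112  -210  -338  -496
  Δ^2: -8  -38  -68  -98  -128  -158
  Δ^3: -30  -30  -30  -30  -30
  Δ^4: 0  0  0  0
  Δ^5: 0  0  0
  Δ^6: 0  0
  Δ^7: 0
The third differences are constant (-30) and nonzero, while all higher differences vanish, so the minimal degree is 3.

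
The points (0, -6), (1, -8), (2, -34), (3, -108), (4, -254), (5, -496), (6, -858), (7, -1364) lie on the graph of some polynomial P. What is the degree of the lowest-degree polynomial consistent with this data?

Forward differences of the values at t = 0, 1, 2, 3, 4, 5, 6, 7:
  P  : -6  -8  -34  -108  -254  -496  -858  -1364
  Δ  : -2  -26  -74  -146  -242  -362  -506
  Δ^2: -24  -48  -72  -96  -120  -144
  Δ^3: -24  -24  -24  -24  -24
  Δ^4: 0  0  0  0
  Δ^5: 0  0  0
  Δ^6: 0  0
  Δ^7: 0
The third differences are constant (-24) and nonzero, while all higher differences vanish, so the minimal degree is 3.

3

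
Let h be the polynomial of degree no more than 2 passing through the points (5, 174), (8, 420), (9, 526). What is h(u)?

Write h(u) = au^2 + bu + c. Substituting each data point gives a linear system:
  25a + 5b + c = 174
  64a + 8b + c = 420
  81a + 9b + c = 526
Solving the system yields a = 6, b = 4, c = 4.
So h(u) = 6u² + 4u + 4.
Check: h(5) = 174. ✓

h(u) = 6u^2 + 4u + 4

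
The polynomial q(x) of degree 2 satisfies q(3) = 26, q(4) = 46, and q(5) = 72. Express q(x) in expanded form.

q(x) = 3x^2 - x + 2

Using the Lagrange interpolation formula with nodes 3, 4, 5:
  L_0(x) = (x - 4)(x - 5) / 2
  L_1(x) = (x - 3)(x - 5) / -1
  L_2(x) = (x - 3)(x - 4) / 2
Then q(x) = 26·L_0(x) + 46·L_1(x) + 72·L_2(x).
Expanding and collecting terms gives q(x) = 3x² - x + 2.
Check: q(3) = 26. ✓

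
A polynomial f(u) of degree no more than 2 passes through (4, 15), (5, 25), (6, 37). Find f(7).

Write f(u) = au^2 + bu + c. Substituting each data point gives a linear system:
  16a + 4b + c = 15
  25a + 5b + c = 25
  36a + 6b + c = 37
Solving the system yields a = 1, b = 1, c = -5.
So f(u) = u^2 + u - 5.
Then f(7) = 51.

51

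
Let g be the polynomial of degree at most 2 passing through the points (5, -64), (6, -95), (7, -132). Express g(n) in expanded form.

g(n) = -3n^2 + 2n + 1

Write g(n) = an^2 + bn + c. Substituting each data point gives a linear system:
  25a + 5b + c = -64
  36a + 6b + c = -95
  49a + 7b + c = -132
Solving the system yields a = -3, b = 2, c = 1.
So g(n) = -3n² + 2n + 1.
Check: g(5) = -64. ✓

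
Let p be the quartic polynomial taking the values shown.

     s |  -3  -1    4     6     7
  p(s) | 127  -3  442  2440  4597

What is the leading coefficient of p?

2

Write p(s) = as^4 + bs^3 + cs^2 + ds + e. Substituting each data point gives a linear system:
  81a - 27b + 9c - 3d + e = 127
  a - b + c - d + e = -3
  256a + 64b + 16c + 4d + e = 442
  1296a + 216b + 36c + 6d + e = 2440
  2401a + 343b + 49c + 7d + e = 4597
Solving the system yields a = 2, b = 0, c = -4, d = -1, e = -2.
So p(s) = 2s⁴ - 4s² - s - 2.
The leading coefficient is 2.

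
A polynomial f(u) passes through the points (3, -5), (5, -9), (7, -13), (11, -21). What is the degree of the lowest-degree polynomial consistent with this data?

Divided differences on the nodes 3, 5, 7, 11:
  order 0: -5  -9  -13  -21
  order 1: -2  -2  -2
  order 2: 0  0
  order 3: 0
The order-1 divided differences are all -2 (nonzero) and every higher order vanishes, so the data lies on a polynomial of degree exactly 1.

1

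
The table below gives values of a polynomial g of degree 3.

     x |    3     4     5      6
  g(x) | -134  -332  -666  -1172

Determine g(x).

g(x) = -6x^3 + 4x^2 - 4x + 4

Write g(x) = ax^3 + bx^2 + cx + d. Substituting each data point gives a linear system:
  27a + 9b + 3c + d = -134
  64a + 16b + 4c + d = -332
  125a + 25b + 5c + d = -666
  216a + 36b + 6c + d = -1172
Solving the system yields a = -6, b = 4, c = -4, d = 4.
So g(x) = -6x^3 + 4x^2 - 4x + 4.
Check: g(4) = -332. ✓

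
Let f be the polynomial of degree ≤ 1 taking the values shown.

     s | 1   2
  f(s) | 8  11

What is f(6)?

Write f(s) = as + b. Substituting each data point gives a linear system:
  a + b = 8
  2a + b = 11
Solving the system yields a = 3, b = 5.
So f(s) = 3s + 5.
Then f(6) = 23.

23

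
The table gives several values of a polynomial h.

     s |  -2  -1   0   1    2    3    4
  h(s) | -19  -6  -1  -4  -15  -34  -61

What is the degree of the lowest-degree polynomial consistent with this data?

2

Forward differences of the values at s = -2, -1, 0, 1, 2, 3, 4:
  h  : -19  -6  -1  -4  -15  -34  -61
  Δ  : 13  5  -3  -11  -19  -27
  Δ^2: -8  -8  -8  -8  -8
  Δ^3: 0  0  0  0
  Δ^4: 0  0  0
  Δ^5: 0  0
  Δ^6: 0
The second differences are constant (-8) and nonzero, while all higher differences vanish, so the minimal degree is 2.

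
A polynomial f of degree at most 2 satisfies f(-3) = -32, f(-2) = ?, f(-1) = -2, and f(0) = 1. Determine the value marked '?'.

-13

The 3 known points determine the degree-2 polynomial uniquely.
Write f(x) = ax^2 + bx + c. Substituting each data point gives a linear system:
  9a - 3b + c = -32
  a - b + c = -2
  c = 1
Solving the system yields a = -4, b = -1, c = 1.
So f(x) = -4x^2 - x + 1.
Then f(-2) = -13.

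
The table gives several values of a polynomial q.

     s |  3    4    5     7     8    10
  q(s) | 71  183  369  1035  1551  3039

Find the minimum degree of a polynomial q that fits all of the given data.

3

Divided differences on the nodes 3, 4, 5, 7, 8, 10:
  order 0: 71  183  369  1035  1551  3039
  order 1: 112  186  333  516  744
  order 2: 37  49  61  76
  order 3: 3  3  3
  order 4: 0  0
  order 5: 0
The order-3 divided differences are all 3 (nonzero) and every higher order vanishes, so the data lies on a polynomial of degree exactly 3.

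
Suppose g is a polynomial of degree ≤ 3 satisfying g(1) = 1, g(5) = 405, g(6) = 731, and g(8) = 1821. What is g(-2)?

Write g(u) = au^3 + bu^2 + cu + d. Substituting each data point gives a linear system:
  a + b + c + d = 1
  125a + 25b + 5c + d = 405
  216a + 36b + 6c + d = 731
  512a + 64b + 8c + d = 1821
Solving the system yields a = 4, b = -3, c = -5, d = 5.
So g(u) = 4u^3 - 3u^2 - 5u + 5.
Then g(-2) = -29.

-29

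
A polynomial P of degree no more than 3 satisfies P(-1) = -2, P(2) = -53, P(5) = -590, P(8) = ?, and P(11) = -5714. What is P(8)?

-2261

The 4 known points determine the degree-3 polynomial uniquely.
Write P(s) = as^3 + bs^2 + cs + d. Substituting each data point gives a linear system:
  -a + b - c + d = -2
  8a + 4b + 2c + d = -53
  125a + 25b + 5c + d = -590
  1331a + 121b + 11c + d = -5714
Solving the system yields a = -4, b = -3, c = -2, d = -5.
So P(s) = -4s^3 - 3s^2 - 2s - 5.
Then P(8) = -2261.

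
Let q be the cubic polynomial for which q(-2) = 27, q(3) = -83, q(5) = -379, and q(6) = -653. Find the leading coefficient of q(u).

Write q(u) = au^3 + bu^2 + cu + d. Substituting each data point gives a linear system:
  -8a + 4b - 2c + d = 27
  27a + 9b + 3c + d = -83
  125a + 25b + 5c + d = -379
  216a + 36b + 6c + d = -653
Solving the system yields a = -3, b = 0, c = -1, d = 1.
So q(u) = -3u^3 - u + 1.
The leading coefficient is -3.

-3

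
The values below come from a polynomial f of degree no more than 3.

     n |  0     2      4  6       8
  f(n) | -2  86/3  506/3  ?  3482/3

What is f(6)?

The 4 known points determine the degree-3 polynomial uniquely.
Write f(n) = an^3 + bn^2 + cn + d. Substituting each data point gives a linear system:
  d = -2
  8a + 4b + 2c + d = 86/3
  64a + 16b + 4c + d = 506/3
  512a + 64b + 8c + d = 3482/3
Solving the system yields a = 2, b = 5/3, c = 4, d = -2.
So f(n) = 2n³ + (5/3)n² + 4n - 2.
Then f(6) = 514.

514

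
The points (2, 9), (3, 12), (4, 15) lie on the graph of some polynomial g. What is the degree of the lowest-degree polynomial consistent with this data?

1

Forward differences of the values at s = 2, 3, 4:
  g  : 9  12  15
  Δ  : 3  3
  Δ^2: 0
The first differences are constant (3) and nonzero, while all higher differences vanish, so the minimal degree is 1.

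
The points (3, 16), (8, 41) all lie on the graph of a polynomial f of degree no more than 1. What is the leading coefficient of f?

5

Write f(n) = an + b. Substituting each data point gives a linear system:
  3a + b = 16
  8a + b = 41
Solving the system yields a = 5, b = 1.
So f(n) = 5n + 1.
The leading coefficient is 5.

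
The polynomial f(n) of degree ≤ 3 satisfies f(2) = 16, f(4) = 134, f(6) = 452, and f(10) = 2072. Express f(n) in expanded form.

f(n) = 2n^3 + n^2 - 3n + 2

Using the Lagrange interpolation formula with nodes 2, 4, 6, 10:
  L_0(n) = (n - 4)(n - 6)(n - 10) / -64
  L_1(n) = (n - 2)(n - 6)(n - 10) / 24
  L_2(n) = (n - 2)(n - 4)(n - 10) / -32
  L_3(n) = (n - 2)(n - 4)(n - 6) / 192
Then f(n) = 16·L_0(n) + 134·L_1(n) + 452·L_2(n) + 2072·L_3(n).
Expanding and collecting terms gives f(n) = 2n³ + n² - 3n + 2.
Check: f(2) = 16. ✓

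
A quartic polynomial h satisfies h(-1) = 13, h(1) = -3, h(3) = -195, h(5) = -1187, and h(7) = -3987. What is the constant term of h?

Write h(x) = ax^4 + bx^3 + cx^2 + dx + e. Substituting each data point gives a linear system:
  a - b + c - d + e = 13
  a + b + c + d + e = -3
  81a + 27b + 9c + 3d + e = -195
  625a + 125b + 25c + 5d + e = -1187
  2401a + 343b + 49c + 7d + e = -3987
Solving the system yields a = -1, b = -5, c = 3, d = -3, e = 3.
So h(x) = -x^4 - 5x^3 + 3x^2 - 3x + 3.
The constant term is 3.

3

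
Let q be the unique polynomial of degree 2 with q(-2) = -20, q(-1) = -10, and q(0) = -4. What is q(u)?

Write q(u) = au^2 + bu + c. Substituting each data point gives a linear system:
  4a - 2b + c = -20
  a - b + c = -10
  c = -4
Solving the system yields a = -2, b = 4, c = -4.
So q(u) = -2u² + 4u - 4.
Check: q(-1) = -10. ✓

q(u) = -2u^2 + 4u - 4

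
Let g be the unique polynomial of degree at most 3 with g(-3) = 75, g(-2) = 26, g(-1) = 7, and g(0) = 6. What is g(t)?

Write g(t) = at^3 + bt^2 + ct + d. Substituting each data point gives a linear system:
  -27a + 9b - 3c + d = 75
  -8a + 4b - 2c + d = 26
  -a + b - c + d = 7
  d = 6
Solving the system yields a = -2, b = 3, c = 4, d = 6.
So g(t) = -2t^3 + 3t^2 + 4t + 6.
Check: g(-3) = 75. ✓

g(t) = -2t^3 + 3t^2 + 4t + 6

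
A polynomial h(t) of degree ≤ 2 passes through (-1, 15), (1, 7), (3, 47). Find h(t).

h(t) = 6t^2 - 4t + 5

Write h(t) = at^2 + bt + c. Substituting each data point gives a linear system:
  a - b + c = 15
  a + b + c = 7
  9a + 3b + c = 47
Solving the system yields a = 6, b = -4, c = 5.
So h(t) = 6t^2 - 4t + 5.
Check: h(-1) = 15. ✓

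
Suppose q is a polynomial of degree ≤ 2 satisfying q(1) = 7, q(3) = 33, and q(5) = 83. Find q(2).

17

Write q(u) = au^2 + bu + c. Substituting each data point gives a linear system:
  a + b + c = 7
  9a + 3b + c = 33
  25a + 5b + c = 83
Solving the system yields a = 3, b = 1, c = 3.
So q(u) = 3u^2 + u + 3.
Then q(2) = 17.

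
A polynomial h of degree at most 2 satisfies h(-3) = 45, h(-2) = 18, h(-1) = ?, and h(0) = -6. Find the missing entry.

1

On equispaced nodes a degree-2 polynomial has vanishing third forward difference, so
  - h(-3) + 3·h(-2) - 3·h(-1) + h(0) = 0.
Substituting the known values and solving for h(-1):
  -3·h(-1) = -3
  h(-1) = 1.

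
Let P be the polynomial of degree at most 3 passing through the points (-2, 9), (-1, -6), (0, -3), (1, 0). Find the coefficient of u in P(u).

Write P(u) = au^3 + bu^2 + cu + d. Substituting each data point gives a linear system:
  -8a + 4b - 2c + d = 9
  -a + b - c + d = -6
  d = -3
  a + b + c + d = 0
Solving the system yields a = -3, b = 0, c = 6, d = -3.
So P(u) = -3u^3 + 6u - 3.
The coefficient of u is 6.

6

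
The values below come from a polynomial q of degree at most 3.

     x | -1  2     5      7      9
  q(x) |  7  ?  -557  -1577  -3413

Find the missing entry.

The 4 known points determine the degree-3 polynomial uniquely.
Write q(x) = ax^3 + bx^2 + cx + d. Substituting each data point gives a linear system:
  -a + b - c + d = 7
  125a + 25b + 5c + d = -557
  343a + 49b + 7c + d = -1577
  729a + 81b + 9c + d = -3413
Solving the system yields a = -5, b = 3, c = -1, d = -2.
So q(x) = -5x³ + 3x² - x - 2.
Then q(2) = -32.

-32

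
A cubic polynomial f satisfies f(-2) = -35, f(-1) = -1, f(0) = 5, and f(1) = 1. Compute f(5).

245

Using the Lagrange interpolation formula with nodes -2, -1, 0, 1:
  L_0(u) = (u + 1)u(u - 1) / -6
  L_1(u) = (u + 2)u(u - 1) / 2
  L_2(u) = (u + 2)(u + 1)(u - 1) / -2
  L_3(u) = (u + 2)(u + 1)u / 6
Then f(u) = -35·L_0(u) - 1·L_1(u) + 5·L_2(u) + 1·L_3(u).
Expanding and collecting terms gives f(u) = 3u^3 - 5u^2 - 2u + 5.
Evaluating at u = 5: f(5) = 245.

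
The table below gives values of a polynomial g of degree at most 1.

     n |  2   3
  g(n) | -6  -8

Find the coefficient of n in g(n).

Write g(n) = an + b. Substituting each data point gives a linear system:
  2a + b = -6
  3a + b = -8
Solving the system yields a = -2, b = -2.
So g(n) = -2n - 2.
The leading coefficient is -2.

-2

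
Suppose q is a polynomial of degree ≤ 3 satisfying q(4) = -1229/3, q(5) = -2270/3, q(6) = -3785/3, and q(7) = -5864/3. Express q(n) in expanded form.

q(n) = -5n^3 - 4n^2 - 6n - 5/3

Using the Lagrange interpolation formula with nodes 4, 5, 6, 7:
  L_0(n) = (n - 5)(n - 6)(n - 7) / -6
  L_1(n) = (n - 4)(n - 6)(n - 7) / 2
  L_2(n) = (n - 4)(n - 5)(n - 7) / -2
  L_3(n) = (n - 4)(n - 5)(n - 6) / 6
Then q(n) = -1229/3·L_0(n) - 2270/3·L_1(n) - 3785/3·L_2(n) - 5864/3·L_3(n).
Expanding and collecting terms gives q(n) = -5n^3 - 4n^2 - 6n - 5/3.
Check: q(4) = -1229/3. ✓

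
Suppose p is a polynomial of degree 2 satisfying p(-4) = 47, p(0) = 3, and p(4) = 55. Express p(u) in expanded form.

p(u) = 3u^2 + u + 3

Write p(u) = au^2 + bu + c. Substituting each data point gives a linear system:
  16a - 4b + c = 47
  c = 3
  16a + 4b + c = 55
Solving the system yields a = 3, b = 1, c = 3.
So p(u) = 3u^2 + u + 3.
Check: p(4) = 55. ✓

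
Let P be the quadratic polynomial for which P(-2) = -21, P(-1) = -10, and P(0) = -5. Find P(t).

P(t) = -3t^2 + 2t - 5

Using the Lagrange interpolation formula with nodes -2, -1, 0:
  L_0(t) = (t + 1)t / 2
  L_1(t) = (t + 2)t / -1
  L_2(t) = (t + 2)(t + 1) / 2
Then P(t) = -21·L_0(t) - 10·L_1(t) - 5·L_2(t).
Expanding and collecting terms gives P(t) = -3t^2 + 2t - 5.
Check: P(-1) = -10. ✓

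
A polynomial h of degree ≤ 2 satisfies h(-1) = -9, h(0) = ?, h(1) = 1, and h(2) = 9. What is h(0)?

-5

On equispaced nodes a degree-2 polynomial has vanishing third forward difference, so
  - h(-1) + 3·h(0) - 3·h(1) + h(2) = 0.
Substituting the known values and solving for h(0):
  3·h(0) = -15
  h(0) = -5.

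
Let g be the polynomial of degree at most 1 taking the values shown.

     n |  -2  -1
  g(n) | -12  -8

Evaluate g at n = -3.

Write g(n) = an + b. Substituting each data point gives a linear system:
  -2a + b = -12
  -a + b = -8
Solving the system yields a = 4, b = -4.
So g(n) = 4n - 4.
Then g(-3) = -16.

-16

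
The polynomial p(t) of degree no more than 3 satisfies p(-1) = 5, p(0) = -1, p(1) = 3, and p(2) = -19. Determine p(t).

Using the Lagrange interpolation formula with nodes -1, 0, 1, 2:
  L_0(t) = t(t - 1)(t - 2) / -6
  L_1(t) = (t + 1)(t - 1)(t - 2) / 2
  L_2(t) = (t + 1)t(t - 2) / -2
  L_3(t) = (t + 1)t(t - 1) / 6
Then p(t) = 5·L_0(t) - 1·L_1(t) + 3·L_2(t) - 19·L_3(t).
Expanding and collecting terms gives p(t) = -6t³ + 5t² + 5t - 1.
Check: p(1) = 3. ✓

p(t) = -6t^3 + 5t^2 + 5t - 1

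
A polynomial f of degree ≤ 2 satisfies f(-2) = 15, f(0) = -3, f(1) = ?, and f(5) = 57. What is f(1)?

-3

The 3 known points determine the degree-2 polynomial uniquely.
Write f(x) = ax^2 + bx + c. Substituting each data point gives a linear system:
  4a - 2b + c = 15
  c = -3
  25a + 5b + c = 57
Solving the system yields a = 3, b = -3, c = -3.
So f(x) = 3x² - 3x - 3.
Then f(1) = -3.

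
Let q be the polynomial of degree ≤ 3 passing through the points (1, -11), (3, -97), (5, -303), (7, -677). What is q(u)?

q(u) = -u^3 - 6u^2 - 6u + 2

Using the Lagrange interpolation formula with nodes 1, 3, 5, 7:
  L_0(u) = (u - 3)(u - 5)(u - 7) / -48
  L_1(u) = (u - 1)(u - 5)(u - 7) / 16
  L_2(u) = (u - 1)(u - 3)(u - 7) / -16
  L_3(u) = (u - 1)(u - 3)(u - 5) / 48
Then q(u) = -11·L_0(u) - 97·L_1(u) - 303·L_2(u) - 677·L_3(u).
Expanding and collecting terms gives q(u) = -u^3 - 6u^2 - 6u + 2.
Check: q(7) = -677. ✓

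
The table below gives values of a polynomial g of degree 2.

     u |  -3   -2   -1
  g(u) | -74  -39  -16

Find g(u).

Using the Lagrange interpolation formula with nodes -3, -2, -1:
  L_0(u) = (u + 2)(u + 1) / 2
  L_1(u) = (u + 3)(u + 1) / -1
  L_2(u) = (u + 3)(u + 2) / 2
Then g(u) = -74·L_0(u) - 39·L_1(u) - 16·L_2(u).
Expanding and collecting terms gives g(u) = -6u^2 + 5u - 5.
Check: g(-3) = -74. ✓

g(u) = -6u^2 + 5u - 5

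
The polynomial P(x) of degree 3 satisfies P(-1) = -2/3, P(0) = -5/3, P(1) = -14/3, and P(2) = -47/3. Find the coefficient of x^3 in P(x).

-1

Write P(x) = ax^3 + bx^2 + cx + d. Substituting each data point gives a linear system:
  -a + b - c + d = -2/3
  d = -5/3
  a + b + c + d = -14/3
  8a + 4b + 2c + d = -47/3
Solving the system yields a = -1, b = -1, c = -1, d = -5/3.
So P(x) = -x^3 - x^2 - x - 5/3.
The leading coefficient is -1.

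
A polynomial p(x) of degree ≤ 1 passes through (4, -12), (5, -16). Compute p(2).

-4

Write p(x) = ax + b. Substituting each data point gives a linear system:
  4a + b = -12
  5a + b = -16
Solving the system yields a = -4, b = 4.
So p(x) = -4x + 4.
Then p(2) = -4.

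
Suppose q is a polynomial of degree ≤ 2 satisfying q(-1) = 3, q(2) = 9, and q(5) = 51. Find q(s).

Write q(s) = as^2 + bs + c. Substituting each data point gives a linear system:
  a - b + c = 3
  4a + 2b + c = 9
  25a + 5b + c = 51
Solving the system yields a = 2, b = 0, c = 1.
So q(s) = 2s² + 1.
Check: q(2) = 9. ✓

q(s) = 2s^2 + 1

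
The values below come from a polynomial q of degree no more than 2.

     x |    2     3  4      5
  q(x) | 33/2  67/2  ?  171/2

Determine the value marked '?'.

On equispaced nodes a degree-2 polynomial has vanishing third forward difference, so
  - q(2) + 3·q(3) - 3·q(4) + q(5) = 0.
Substituting the known values and solving for q(4):
  -3·q(4) = -339/2
  q(4) = 113/2.

113/2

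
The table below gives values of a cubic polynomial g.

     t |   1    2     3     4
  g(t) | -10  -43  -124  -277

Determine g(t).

g(t) = -4t^3 - 5t - 1

Write g(t) = at^3 + bt^2 + ct + d. Substituting each data point gives a linear system:
  a + b + c + d = -10
  8a + 4b + 2c + d = -43
  27a + 9b + 3c + d = -124
  64a + 16b + 4c + d = -277
Solving the system yields a = -4, b = 0, c = -5, d = -1.
So g(t) = -4t^3 - 5t - 1.
Check: g(2) = -43. ✓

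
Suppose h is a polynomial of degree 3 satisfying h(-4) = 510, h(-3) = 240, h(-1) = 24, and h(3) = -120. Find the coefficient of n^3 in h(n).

-6

Write h(n) = an^3 + bn^2 + cn + d. Substituting each data point gives a linear system:
  -64a + 16b - 4c + d = 510
  -27a + 9b - 3c + d = 240
  -a + b - c + d = 24
  27a + 9b + 3c + d = -120
Solving the system yields a = -6, b = 6, c = -6, d = 6.
So h(n) = -6n³ + 6n² - 6n + 6.
The leading coefficient is -6.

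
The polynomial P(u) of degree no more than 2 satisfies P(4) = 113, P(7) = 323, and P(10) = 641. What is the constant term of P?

1

Write P(u) = au^2 + bu + c. Substituting each data point gives a linear system:
  16a + 4b + c = 113
  49a + 7b + c = 323
  100a + 10b + c = 641
Solving the system yields a = 6, b = 4, c = 1.
So P(u) = 6u^2 + 4u + 1.
The constant term is 1.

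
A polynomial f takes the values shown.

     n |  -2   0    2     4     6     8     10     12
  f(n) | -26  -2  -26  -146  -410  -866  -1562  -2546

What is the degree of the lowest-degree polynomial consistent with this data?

Forward differences of the values at n = -2, 0, 2, 4, 6, 8, 10, 12:
  f  : -26  -2  -26  -146  -410  -866  -1562  -2546
  Δ  : 24  -24  -120  -264  -456  -696  -984
  Δ^2: -48  -96  -144  -192  -240  -288
  Δ^3: -48  -48  -48  -48  -48
  Δ^4: 0  0  0  0
  Δ^5: 0  0  0
  Δ^6: 0  0
  Δ^7: 0
The third differences are constant (-48) and nonzero, while all higher differences vanish, so the minimal degree is 3.

3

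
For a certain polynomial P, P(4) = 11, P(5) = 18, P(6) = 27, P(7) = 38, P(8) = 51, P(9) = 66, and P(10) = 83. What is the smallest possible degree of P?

2

Forward differences of the values at t = 4, 5, 6, 7, 8, 9, 10:
  P  : 11  18  27  38  51  66  83
  Δ  : 7  9  11  13  15  17
  Δ^2: 2  2  2  2  2
  Δ^3: 0  0  0  0
  Δ^4: 0  0  0
  Δ^5: 0  0
  Δ^6: 0
The second differences are constant (2) and nonzero, while all higher differences vanish, so the minimal degree is 2.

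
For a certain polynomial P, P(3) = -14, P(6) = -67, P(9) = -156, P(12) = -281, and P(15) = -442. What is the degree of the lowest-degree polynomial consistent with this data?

2

Forward differences of the values at s = 3, 6, 9, 12, 15:
  P  : -14  -67  -156  -281  -442
  Δ  : -53  -89  -125  -161
  Δ^2: -36  -36  -36
  Δ^3: 0  0
  Δ^4: 0
The second differences are constant (-36) and nonzero, while all higher differences vanish, so the minimal degree is 2.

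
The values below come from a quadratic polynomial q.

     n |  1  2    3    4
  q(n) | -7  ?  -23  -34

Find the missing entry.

The 3 known points determine the degree-2 polynomial uniquely.
Write q(n) = an^2 + bn + c. Substituting each data point gives a linear system:
  a + b + c = -7
  9a + 3b + c = -23
  16a + 4b + c = -34
Solving the system yields a = -1, b = -4, c = -2.
So q(n) = -n^2 - 4n - 2.
Then q(2) = -14.

-14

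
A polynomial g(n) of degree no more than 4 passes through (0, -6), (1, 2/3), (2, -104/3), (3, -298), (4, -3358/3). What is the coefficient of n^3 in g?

Write g(n) = an^4 + bn^3 + cn^2 + dn + e. Substituting each data point gives a linear system:
  e = -6
  a + b + c + d + e = 2/3
  16a + 8b + 4c + 2d + e = -104/3
  81a + 27b + 9c + 3d + e = -298
  256a + 64b + 16c + 4d + e = -3358/3
Solving the system yields a = -6, b = 5, c = 6, d = 5/3, e = -6.
So g(n) = -6n^4 + 5n^3 + 6n^2 + (5/3)n - 6.
The coefficient of n^3 is 5.

5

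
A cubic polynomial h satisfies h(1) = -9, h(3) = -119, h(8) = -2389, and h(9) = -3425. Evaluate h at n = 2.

-37

Using the Lagrange interpolation formula with nodes 1, 3, 8, 9:
  L_0(n) = (n - 3)(n - 8)(n - 9) / -112
  L_1(n) = (n - 1)(n - 8)(n - 9) / 60
  L_2(n) = (n - 1)(n - 3)(n - 9) / -35
  L_3(n) = (n - 1)(n - 3)(n - 8) / 48
Then h(n) = -9·L_0(n) - 119·L_1(n) - 2389·L_2(n) - 3425·L_3(n).
Expanding and collecting terms gives h(n) = -5n³ + 3n² - 2n - 5.
Evaluating at n = 2: h(2) = -37.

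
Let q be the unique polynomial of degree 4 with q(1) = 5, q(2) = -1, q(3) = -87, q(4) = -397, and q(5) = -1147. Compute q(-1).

-7

Forward differences of the values at x = 1, 2, 3, 4, 5:
  q  : 5  -1  -87  -397  -1147
  Δ  : -6  -86  -310  -750
  Δ^2: -80  -224  -440
  Δ^3: -144  -216
  Δ^4: -72
The fourth differences are constant, confirming degree 4.
Interpolating (Newton forward form) and evaluating at x = -1 gives q(-1) = -7.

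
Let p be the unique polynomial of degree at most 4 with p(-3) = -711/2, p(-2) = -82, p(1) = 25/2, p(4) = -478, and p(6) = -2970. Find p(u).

p(u) = -3u^4 + 4u^3 + (1/2)u^2 + 5u + 6

Write p(u) = au^4 + bu^3 + cu^2 + du + e. Substituting each data point gives a linear system:
  81a - 27b + 9c - 3d + e = -711/2
  16a - 8b + 4c - 2d + e = -82
  a + b + c + d + e = 25/2
  256a + 64b + 16c + 4d + e = -478
  1296a + 216b + 36c + 6d + e = -2970
Solving the system yields a = -3, b = 4, c = 1/2, d = 5, e = 6.
So p(u) = -3u^4 + 4u^3 + (1/2)u^2 + 5u + 6.
Check: p(-3) = -711/2. ✓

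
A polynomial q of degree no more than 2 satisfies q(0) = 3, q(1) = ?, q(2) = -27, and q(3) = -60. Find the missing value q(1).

The 3 known points determine the degree-2 polynomial uniquely.
Write q(t) = at^2 + bt + c. Substituting each data point gives a linear system:
  c = 3
  4a + 2b + c = -27
  9a + 3b + c = -60
Solving the system yields a = -6, b = -3, c = 3.
So q(t) = -6t^2 - 3t + 3.
Then q(1) = -6.

-6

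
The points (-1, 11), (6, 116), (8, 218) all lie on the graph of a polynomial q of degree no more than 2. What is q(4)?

46

Write q(u) = au^2 + bu + c. Substituting each data point gives a linear system:
  a - b + c = 11
  36a + 6b + c = 116
  64a + 8b + c = 218
Solving the system yields a = 4, b = -5, c = 2.
So q(u) = 4u^2 - 5u + 2.
Then q(4) = 46.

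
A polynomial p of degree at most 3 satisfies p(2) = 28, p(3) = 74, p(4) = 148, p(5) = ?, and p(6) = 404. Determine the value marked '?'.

256

The 4 known points determine the degree-3 polynomial uniquely.
Write p(t) = at^3 + bt^2 + ct + d. Substituting each data point gives a linear system:
  8a + 4b + 2c + d = 28
  27a + 9b + 3c + d = 74
  64a + 16b + 4c + d = 148
  216a + 36b + 6c + d = 404
Solving the system yields a = 1, b = 5, c = 2, d = -4.
So p(t) = t^3 + 5t^2 + 2t - 4.
Then p(5) = 256.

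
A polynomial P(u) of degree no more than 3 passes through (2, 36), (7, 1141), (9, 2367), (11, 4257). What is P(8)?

1680

Using the Lagrange interpolation formula with nodes 2, 7, 9, 11:
  L_0(u) = (u - 7)(u - 9)(u - 11) / -315
  L_1(u) = (u - 2)(u - 9)(u - 11) / 40
  L_2(u) = (u - 2)(u - 7)(u - 11) / -28
  L_3(u) = (u - 2)(u - 7)(u - 9) / 72
Then P(u) = 36·L_0(u) + 1141·L_1(u) + 2367·L_2(u) + 4257·L_3(u).
Expanding and collecting terms gives P(u) = 3u³ + 2u² + 2u.
Evaluating at u = 8: P(8) = 1680.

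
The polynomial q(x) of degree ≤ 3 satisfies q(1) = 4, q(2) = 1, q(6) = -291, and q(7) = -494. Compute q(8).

-773

Write q(x) = ax^3 + bx^2 + cx + d. Substituting each data point gives a linear system:
  a + b + c + d = 4
  8a + 4b + 2c + d = 1
  216a + 36b + 6c + d = -291
  343a + 49b + 7c + d = -494
Solving the system yields a = -2, b = 4, c = -1, d = 3.
So q(x) = -2x³ + 4x² - x + 3.
Then q(8) = -773.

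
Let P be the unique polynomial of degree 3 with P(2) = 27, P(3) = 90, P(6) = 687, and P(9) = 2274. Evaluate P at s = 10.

Using the Lagrange interpolation formula with nodes 2, 3, 6, 9:
  L_0(s) = (s - 3)(s - 6)(s - 9) / -28
  L_1(s) = (s - 2)(s - 6)(s - 9) / 18
  L_2(s) = (s - 2)(s - 3)(s - 9) / -36
  L_3(s) = (s - 2)(s - 3)(s - 6) / 126
Then P(s) = 27·L_0(s) + 90·L_1(s) + 687·L_2(s) + 2274·L_3(s).
Expanding and collecting terms gives P(s) = 3s^3 + s^2 + s - 3.
Evaluating at s = 10: P(10) = 3107.

3107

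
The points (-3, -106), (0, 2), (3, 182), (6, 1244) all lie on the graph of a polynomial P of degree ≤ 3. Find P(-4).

Forward differences of the values at x = -3, 0, 3, 6:
  P  : -106  2  182  1244
  Δ  : 108  180  1062
  Δ^2: 72  882
  Δ^3: 810
The third differences are constant, confirming degree 3.
Interpolating (Newton forward form) and evaluating at x = -4 gives P(-4) = -266.

-266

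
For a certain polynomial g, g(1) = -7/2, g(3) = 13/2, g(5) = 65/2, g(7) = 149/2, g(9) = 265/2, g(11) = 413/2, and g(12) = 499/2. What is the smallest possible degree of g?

2

Divided differences on the nodes 1, 3, 5, 7, 9, 11, 12:
  order 0: -7/2  13/2  65/2  149/2  265/2  413/2  499/2
  order 1: 5  13  21  29  37  43
  order 2: 2  2  2  2  2
  order 3: 0  0  0  0
  order 4: 0  0  0
  order 5: 0  0
  order 6: 0
The order-2 divided differences are all 2 (nonzero) and every higher order vanishes, so the data lies on a polynomial of degree exactly 2.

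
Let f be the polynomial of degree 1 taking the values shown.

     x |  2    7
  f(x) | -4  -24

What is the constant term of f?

Write f(x) = ax + b. Substituting each data point gives a linear system:
  2a + b = -4
  7a + b = -24
Solving the system yields a = -4, b = 4.
So f(x) = -4x + 4.
The constant term is 4.

4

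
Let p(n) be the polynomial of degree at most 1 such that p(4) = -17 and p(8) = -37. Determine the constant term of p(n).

3

Write p(n) = an + b. Substituting each data point gives a linear system:
  4a + b = -17
  8a + b = -37
Solving the system yields a = -5, b = 3.
So p(n) = -5n + 3.
The constant term is 3.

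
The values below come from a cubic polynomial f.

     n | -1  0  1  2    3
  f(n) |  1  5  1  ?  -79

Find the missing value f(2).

-23

On equispaced nodes a degree-3 polynomial has vanishing fourth forward difference, so
  f(-1) - 4·f(0) + 6·f(1) - 4·f(2) + f(3) = 0.
Substituting the known values and solving for f(2):
  -4·f(2) = 92
  f(2) = -23.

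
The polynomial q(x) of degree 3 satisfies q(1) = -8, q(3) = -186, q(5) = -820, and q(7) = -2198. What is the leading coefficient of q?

Write q(x) = ax^3 + bx^2 + cx + d. Substituting each data point gives a linear system:
  a + b + c + d = -8
  27a + 9b + 3c + d = -186
  125a + 25b + 5c + d = -820
  343a + 49b + 7c + d = -2198
Solving the system yields a = -6, b = -3, c = 1, d = 0.
So q(x) = -6x^3 - 3x^2 + x.
The leading coefficient is -6.

-6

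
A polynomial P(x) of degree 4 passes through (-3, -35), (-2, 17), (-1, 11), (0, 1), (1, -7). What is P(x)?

P(x) = -2x^4 - 3x^3 + 3x^2 - 6x + 1

Write P(x) = ax^4 + bx^3 + cx^2 + dx + e. Substituting each data point gives a linear system:
  81a - 27b + 9c - 3d + e = -35
  16a - 8b + 4c - 2d + e = 17
  a - b + c - d + e = 11
  e = 1
  a + b + c + d + e = -7
Solving the system yields a = -2, b = -3, c = 3, d = -6, e = 1.
So P(x) = -2x^4 - 3x^3 + 3x^2 - 6x + 1.
Check: P(0) = 1. ✓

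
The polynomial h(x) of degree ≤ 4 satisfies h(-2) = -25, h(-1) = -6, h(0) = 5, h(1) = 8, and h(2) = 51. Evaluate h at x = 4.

Write h(x) = ax^4 + bx^3 + cx^2 + dx + e. Substituting each data point gives a linear system:
  16a - 8b + 4c - 2d + e = -25
  a - b + c - d + e = -6
  e = 5
  a + b + c + d + e = 8
  16a + 8b + 4c + 2d + e = 51
Solving the system yields a = 2, b = 4, c = -6, d = 3, e = 5.
So h(x) = 2x⁴ + 4x³ - 6x² + 3x + 5.
Then h(4) = 689.

689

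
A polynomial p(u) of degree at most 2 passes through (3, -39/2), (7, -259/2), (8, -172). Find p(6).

Using the Lagrange interpolation formula with nodes 3, 7, 8:
  L_0(u) = (u - 7)(u - 8) / 20
  L_1(u) = (u - 3)(u - 8) / -4
  L_2(u) = (u - 3)(u - 7) / 5
Then p(u) = -39/2·L_0(u) - 259/2·L_1(u) - 172·L_2(u).
Expanding and collecting terms gives p(u) = -3u^2 + (5/2)u.
Evaluating at u = 6: p(6) = -93.

-93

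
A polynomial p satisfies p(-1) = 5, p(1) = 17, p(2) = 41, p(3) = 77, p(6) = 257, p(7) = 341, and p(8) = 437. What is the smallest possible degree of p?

2

Divided differences on the nodes -1, 1, 2, 3, 6, 7, 8:
  order 0: 5  17  41  77  257  341  437
  order 1: 6  24  36  60  84  96
  order 2: 6  6  6  6  6
  order 3: 0  0  0  0
  order 4: 0  0  0
  order 5: 0  0
  order 6: 0
The order-2 divided differences are all 6 (nonzero) and every higher order vanishes, so the data lies on a polynomial of degree exactly 2.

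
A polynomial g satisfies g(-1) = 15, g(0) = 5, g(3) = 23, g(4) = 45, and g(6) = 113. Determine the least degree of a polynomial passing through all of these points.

2

Divided differences on the nodes -1, 0, 3, 4, 6:
  order 0: 15  5  23  45  113
  order 1: -10  6  22  34
  order 2: 4  4  4
  order 3: 0  0
  order 4: 0
The order-2 divided differences are all 4 (nonzero) and every higher order vanishes, so the data lies on a polynomial of degree exactly 2.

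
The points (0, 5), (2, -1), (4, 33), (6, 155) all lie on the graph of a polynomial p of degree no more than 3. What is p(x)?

p(x) = x^3 - x^2 - 5x + 5

Write p(x) = ax^3 + bx^2 + cx + d. Substituting each data point gives a linear system:
  d = 5
  8a + 4b + 2c + d = -1
  64a + 16b + 4c + d = 33
  216a + 36b + 6c + d = 155
Solving the system yields a = 1, b = -1, c = -5, d = 5.
So p(x) = x³ - x² - 5x + 5.
Check: p(0) = 5. ✓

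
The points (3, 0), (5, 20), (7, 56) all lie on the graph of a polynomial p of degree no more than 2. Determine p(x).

p(x) = 2x^2 - 6x

Write p(x) = ax^2 + bx + c. Substituting each data point gives a linear system:
  9a + 3b + c = 0
  25a + 5b + c = 20
  49a + 7b + c = 56
Solving the system yields a = 2, b = -6, c = 0.
So p(x) = 2x² - 6x.
Check: p(5) = 20. ✓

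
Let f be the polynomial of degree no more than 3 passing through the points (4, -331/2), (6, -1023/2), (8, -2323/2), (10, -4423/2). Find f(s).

Write f(s) = as^3 + bs^2 + cs + d. Substituting each data point gives a linear system:
  64a + 16b + 4c + d = -331/2
  216a + 36b + 6c + d = -1023/2
  512a + 64b + 8c + d = -2323/2
  1000a + 100b + 10c + d = -4423/2
Solving the system yields a = -2, b = -2, c = -1, d = -3/2.
So f(s) = -2s^3 - 2s^2 - s - 3/2.
Check: f(8) = -2323/2. ✓

f(s) = -2s^3 - 2s^2 - s - 3/2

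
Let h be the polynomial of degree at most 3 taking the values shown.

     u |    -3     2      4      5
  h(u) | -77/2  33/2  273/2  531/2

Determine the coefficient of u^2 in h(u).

1

Write h(u) = au^3 + bu^2 + cu + d. Substituting each data point gives a linear system:
  -27a + 9b - 3c + d = -77/2
  8a + 4b + 2c + d = 33/2
  64a + 16b + 4c + d = 273/2
  125a + 25b + 5c + d = 531/2
Solving the system yields a = 2, b = 1, c = -2, d = 1/2.
So h(u) = 2u^3 + u^2 - 2u + 1/2.
The coefficient of u^2 is 1.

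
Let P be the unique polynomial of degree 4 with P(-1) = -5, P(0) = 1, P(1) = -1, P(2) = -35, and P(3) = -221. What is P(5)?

-2009

Forward differences of the values at n = -1, 0, 1, 2, 3:
  P  : -5  1  -1  -35  -221
  Δ  : 6  -2  -34  -186
  Δ^2: -8  -32  -152
  Δ^3: -24  -120
  Δ^4: -96
The fourth differences are constant, confirming degree 4.
Interpolating (Newton forward form) and evaluating at n = 5 gives P(5) = -2009.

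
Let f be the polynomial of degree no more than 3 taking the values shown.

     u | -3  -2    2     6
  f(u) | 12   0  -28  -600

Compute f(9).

Write f(u) = au^3 + bu^2 + cu + d. Substituting each data point gives a linear system:
  -27a + 9b - 3c + d = 12
  -8a + 4b - 2c + d = 0
  8a + 4b + 2c + d = -28
  216a + 36b + 6c + d = -600
Solving the system yields a = -2, b = -5, c = 1, d = 6.
So f(u) = -2u³ - 5u² + u + 6.
Then f(9) = -1848.

-1848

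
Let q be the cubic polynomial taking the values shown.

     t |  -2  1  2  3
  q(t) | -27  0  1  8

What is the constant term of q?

-1

Write q(t) = at^3 + bt^2 + ct + d. Substituting each data point gives a linear system:
  -8a + 4b - 2c + d = -27
  a + b + c + d = 0
  8a + 4b + 2c + d = 1
  27a + 9b + 3c + d = 8
Solving the system yields a = 1, b = -3, c = 3, d = -1.
So q(t) = t^3 - 3t^2 + 3t - 1.
The constant term is -1.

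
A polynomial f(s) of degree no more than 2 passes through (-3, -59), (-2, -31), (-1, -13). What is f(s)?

Write f(s) = as^2 + bs + c. Substituting each data point gives a linear system:
  9a - 3b + c = -59
  4a - 2b + c = -31
  a - b + c = -13
Solving the system yields a = -5, b = 3, c = -5.
So f(s) = -5s^2 + 3s - 5.
Check: f(-2) = -31. ✓

f(s) = -5s^2 + 3s - 5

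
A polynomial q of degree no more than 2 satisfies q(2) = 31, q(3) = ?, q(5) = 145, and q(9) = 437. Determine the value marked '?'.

The 3 known points determine the degree-2 polynomial uniquely.
Write q(t) = at^2 + bt + c. Substituting each data point gives a linear system:
  4a + 2b + c = 31
  25a + 5b + c = 145
  81a + 9b + c = 437
Solving the system yields a = 5, b = 3, c = 5.
So q(t) = 5t^2 + 3t + 5.
Then q(3) = 59.

59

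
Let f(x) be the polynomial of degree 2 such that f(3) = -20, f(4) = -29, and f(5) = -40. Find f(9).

-104

Using the Lagrange interpolation formula with nodes 3, 4, 5:
  L_0(x) = (x - 4)(x - 5) / 2
  L_1(x) = (x - 3)(x - 5) / -1
  L_2(x) = (x - 3)(x - 4) / 2
Then f(x) = -20·L_0(x) - 29·L_1(x) - 40·L_2(x).
Expanding and collecting terms gives f(x) = -x² - 2x - 5.
Evaluating at x = 9: f(9) = -104.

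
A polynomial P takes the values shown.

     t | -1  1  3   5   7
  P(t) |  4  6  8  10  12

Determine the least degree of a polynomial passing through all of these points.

Forward differences of the values at t = -1, 1, 3, 5, 7:
  P  : 4  6  8  10  12
  Δ  : 2  2  2  2
  Δ^2: 0  0  0
  Δ^3: 0  0
  Δ^4: 0
The first differences are constant (2) and nonzero, while all higher differences vanish, so the minimal degree is 1.

1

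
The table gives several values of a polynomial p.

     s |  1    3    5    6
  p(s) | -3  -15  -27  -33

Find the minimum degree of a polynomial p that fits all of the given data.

1

Divided differences on the nodes 1, 3, 5, 6:
  order 0: -3  -15  -27  -33
  order 1: -6  -6  -6
  order 2: 0  0
  order 3: 0
The order-1 divided differences are all -6 (nonzero) and every higher order vanishes, so the data lies on a polynomial of degree exactly 1.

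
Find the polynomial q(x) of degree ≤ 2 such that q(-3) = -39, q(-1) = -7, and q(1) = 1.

q(x) = -3x^2 + 4x

Write q(x) = ax^2 + bx + c. Substituting each data point gives a linear system:
  9a - 3b + c = -39
  a - b + c = -7
  a + b + c = 1
Solving the system yields a = -3, b = 4, c = 0.
So q(x) = -3x^2 + 4x.
Check: q(1) = 1. ✓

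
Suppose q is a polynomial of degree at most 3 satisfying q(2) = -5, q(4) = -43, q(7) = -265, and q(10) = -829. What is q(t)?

q(t) = -t^3 + 2t^2 - 3t + 1

Using the Lagrange interpolation formula with nodes 2, 4, 7, 10:
  L_0(t) = (t - 4)(t - 7)(t - 10) / -80
  L_1(t) = (t - 2)(t - 7)(t - 10) / 36
  L_2(t) = (t - 2)(t - 4)(t - 10) / -45
  L_3(t) = (t - 2)(t - 4)(t - 7) / 144
Then q(t) = -5·L_0(t) - 43·L_1(t) - 265·L_2(t) - 829·L_3(t).
Expanding and collecting terms gives q(t) = -t^3 + 2t^2 - 3t + 1.
Check: q(2) = -5. ✓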